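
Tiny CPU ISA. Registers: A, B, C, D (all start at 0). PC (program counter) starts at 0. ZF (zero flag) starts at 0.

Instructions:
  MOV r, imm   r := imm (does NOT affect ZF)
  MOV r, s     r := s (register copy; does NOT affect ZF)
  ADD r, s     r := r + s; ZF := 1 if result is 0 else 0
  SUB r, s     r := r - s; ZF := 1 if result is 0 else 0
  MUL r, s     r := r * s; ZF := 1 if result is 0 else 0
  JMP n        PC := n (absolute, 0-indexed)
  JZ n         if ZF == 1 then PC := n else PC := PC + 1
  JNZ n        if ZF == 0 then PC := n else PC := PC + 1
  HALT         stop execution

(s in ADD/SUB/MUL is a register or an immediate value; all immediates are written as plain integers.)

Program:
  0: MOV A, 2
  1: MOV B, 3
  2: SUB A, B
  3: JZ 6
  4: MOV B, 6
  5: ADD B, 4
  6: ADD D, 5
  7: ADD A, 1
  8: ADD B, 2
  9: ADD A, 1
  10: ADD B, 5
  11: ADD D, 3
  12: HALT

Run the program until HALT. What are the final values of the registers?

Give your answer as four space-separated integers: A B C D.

Step 1: PC=0 exec 'MOV A, 2'. After: A=2 B=0 C=0 D=0 ZF=0 PC=1
Step 2: PC=1 exec 'MOV B, 3'. After: A=2 B=3 C=0 D=0 ZF=0 PC=2
Step 3: PC=2 exec 'SUB A, B'. After: A=-1 B=3 C=0 D=0 ZF=0 PC=3
Step 4: PC=3 exec 'JZ 6'. After: A=-1 B=3 C=0 D=0 ZF=0 PC=4
Step 5: PC=4 exec 'MOV B, 6'. After: A=-1 B=6 C=0 D=0 ZF=0 PC=5
Step 6: PC=5 exec 'ADD B, 4'. After: A=-1 B=10 C=0 D=0 ZF=0 PC=6
Step 7: PC=6 exec 'ADD D, 5'. After: A=-1 B=10 C=0 D=5 ZF=0 PC=7
Step 8: PC=7 exec 'ADD A, 1'. After: A=0 B=10 C=0 D=5 ZF=1 PC=8
Step 9: PC=8 exec 'ADD B, 2'. After: A=0 B=12 C=0 D=5 ZF=0 PC=9
Step 10: PC=9 exec 'ADD A, 1'. After: A=1 B=12 C=0 D=5 ZF=0 PC=10
Step 11: PC=10 exec 'ADD B, 5'. After: A=1 B=17 C=0 D=5 ZF=0 PC=11
Step 12: PC=11 exec 'ADD D, 3'. After: A=1 B=17 C=0 D=8 ZF=0 PC=12
Step 13: PC=12 exec 'HALT'. After: A=1 B=17 C=0 D=8 ZF=0 PC=12 HALTED

Answer: 1 17 0 8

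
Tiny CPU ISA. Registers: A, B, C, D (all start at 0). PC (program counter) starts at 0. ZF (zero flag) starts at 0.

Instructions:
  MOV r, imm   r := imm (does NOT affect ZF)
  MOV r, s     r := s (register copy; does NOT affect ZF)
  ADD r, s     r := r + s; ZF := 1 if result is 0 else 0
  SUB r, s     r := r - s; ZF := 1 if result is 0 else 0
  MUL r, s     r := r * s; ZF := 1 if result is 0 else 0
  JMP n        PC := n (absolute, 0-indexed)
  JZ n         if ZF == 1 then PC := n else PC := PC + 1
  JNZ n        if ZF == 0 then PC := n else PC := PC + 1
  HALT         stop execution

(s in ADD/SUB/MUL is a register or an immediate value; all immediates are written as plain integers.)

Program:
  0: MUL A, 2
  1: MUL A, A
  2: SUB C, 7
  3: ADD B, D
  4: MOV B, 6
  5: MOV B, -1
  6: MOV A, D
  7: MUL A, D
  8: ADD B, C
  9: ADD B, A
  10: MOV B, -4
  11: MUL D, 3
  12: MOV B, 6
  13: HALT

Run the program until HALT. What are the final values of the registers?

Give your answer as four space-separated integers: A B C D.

Step 1: PC=0 exec 'MUL A, 2'. After: A=0 B=0 C=0 D=0 ZF=1 PC=1
Step 2: PC=1 exec 'MUL A, A'. After: A=0 B=0 C=0 D=0 ZF=1 PC=2
Step 3: PC=2 exec 'SUB C, 7'. After: A=0 B=0 C=-7 D=0 ZF=0 PC=3
Step 4: PC=3 exec 'ADD B, D'. After: A=0 B=0 C=-7 D=0 ZF=1 PC=4
Step 5: PC=4 exec 'MOV B, 6'. After: A=0 B=6 C=-7 D=0 ZF=1 PC=5
Step 6: PC=5 exec 'MOV B, -1'. After: A=0 B=-1 C=-7 D=0 ZF=1 PC=6
Step 7: PC=6 exec 'MOV A, D'. After: A=0 B=-1 C=-7 D=0 ZF=1 PC=7
Step 8: PC=7 exec 'MUL A, D'. After: A=0 B=-1 C=-7 D=0 ZF=1 PC=8
Step 9: PC=8 exec 'ADD B, C'. After: A=0 B=-8 C=-7 D=0 ZF=0 PC=9
Step 10: PC=9 exec 'ADD B, A'. After: A=0 B=-8 C=-7 D=0 ZF=0 PC=10
Step 11: PC=10 exec 'MOV B, -4'. After: A=0 B=-4 C=-7 D=0 ZF=0 PC=11
Step 12: PC=11 exec 'MUL D, 3'. After: A=0 B=-4 C=-7 D=0 ZF=1 PC=12
Step 13: PC=12 exec 'MOV B, 6'. After: A=0 B=6 C=-7 D=0 ZF=1 PC=13
Step 14: PC=13 exec 'HALT'. After: A=0 B=6 C=-7 D=0 ZF=1 PC=13 HALTED

Answer: 0 6 -7 0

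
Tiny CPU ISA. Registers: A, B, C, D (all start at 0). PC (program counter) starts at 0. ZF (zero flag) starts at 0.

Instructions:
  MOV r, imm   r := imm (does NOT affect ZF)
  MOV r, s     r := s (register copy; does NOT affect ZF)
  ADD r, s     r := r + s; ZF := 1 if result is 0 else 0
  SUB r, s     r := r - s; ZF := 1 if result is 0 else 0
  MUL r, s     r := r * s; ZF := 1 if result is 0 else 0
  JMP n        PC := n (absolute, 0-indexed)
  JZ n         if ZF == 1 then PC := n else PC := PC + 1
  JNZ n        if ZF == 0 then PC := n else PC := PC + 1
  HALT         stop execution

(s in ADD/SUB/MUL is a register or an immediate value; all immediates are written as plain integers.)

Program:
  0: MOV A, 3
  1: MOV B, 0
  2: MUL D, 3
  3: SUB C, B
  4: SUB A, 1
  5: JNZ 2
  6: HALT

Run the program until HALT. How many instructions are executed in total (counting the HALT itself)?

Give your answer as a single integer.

Step 1: PC=0 exec 'MOV A, 3'. After: A=3 B=0 C=0 D=0 ZF=0 PC=1
Step 2: PC=1 exec 'MOV B, 0'. After: A=3 B=0 C=0 D=0 ZF=0 PC=2
Step 3: PC=2 exec 'MUL D, 3'. After: A=3 B=0 C=0 D=0 ZF=1 PC=3
Step 4: PC=3 exec 'SUB C, B'. After: A=3 B=0 C=0 D=0 ZF=1 PC=4
Step 5: PC=4 exec 'SUB A, 1'. After: A=2 B=0 C=0 D=0 ZF=0 PC=5
Step 6: PC=5 exec 'JNZ 2'. After: A=2 B=0 C=0 D=0 ZF=0 PC=2
Step 7: PC=2 exec 'MUL D, 3'. After: A=2 B=0 C=0 D=0 ZF=1 PC=3
Step 8: PC=3 exec 'SUB C, B'. After: A=2 B=0 C=0 D=0 ZF=1 PC=4
Step 9: PC=4 exec 'SUB A, 1'. After: A=1 B=0 C=0 D=0 ZF=0 PC=5
Step 10: PC=5 exec 'JNZ 2'. After: A=1 B=0 C=0 D=0 ZF=0 PC=2
Step 11: PC=2 exec 'MUL D, 3'. After: A=1 B=0 C=0 D=0 ZF=1 PC=3
Step 12: PC=3 exec 'SUB C, B'. After: A=1 B=0 C=0 D=0 ZF=1 PC=4
Step 13: PC=4 exec 'SUB A, 1'. After: A=0 B=0 C=0 D=0 ZF=1 PC=5
Step 14: PC=5 exec 'JNZ 2'. After: A=0 B=0 C=0 D=0 ZF=1 PC=6
Step 15: PC=6 exec 'HALT'. After: A=0 B=0 C=0 D=0 ZF=1 PC=6 HALTED
Total instructions executed: 15

Answer: 15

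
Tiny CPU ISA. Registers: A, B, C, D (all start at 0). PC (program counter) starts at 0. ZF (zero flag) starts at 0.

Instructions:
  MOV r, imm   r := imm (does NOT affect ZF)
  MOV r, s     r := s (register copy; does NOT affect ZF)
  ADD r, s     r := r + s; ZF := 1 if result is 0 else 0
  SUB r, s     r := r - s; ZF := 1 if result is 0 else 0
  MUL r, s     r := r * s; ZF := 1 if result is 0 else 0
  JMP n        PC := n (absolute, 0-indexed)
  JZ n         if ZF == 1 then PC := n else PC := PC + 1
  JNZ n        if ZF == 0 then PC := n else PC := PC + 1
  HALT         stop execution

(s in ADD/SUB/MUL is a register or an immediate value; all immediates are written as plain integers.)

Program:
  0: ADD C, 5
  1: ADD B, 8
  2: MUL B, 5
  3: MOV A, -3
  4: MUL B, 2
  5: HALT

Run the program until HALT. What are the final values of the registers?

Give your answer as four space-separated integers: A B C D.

Step 1: PC=0 exec 'ADD C, 5'. After: A=0 B=0 C=5 D=0 ZF=0 PC=1
Step 2: PC=1 exec 'ADD B, 8'. After: A=0 B=8 C=5 D=0 ZF=0 PC=2
Step 3: PC=2 exec 'MUL B, 5'. After: A=0 B=40 C=5 D=0 ZF=0 PC=3
Step 4: PC=3 exec 'MOV A, -3'. After: A=-3 B=40 C=5 D=0 ZF=0 PC=4
Step 5: PC=4 exec 'MUL B, 2'. After: A=-3 B=80 C=5 D=0 ZF=0 PC=5
Step 6: PC=5 exec 'HALT'. After: A=-3 B=80 C=5 D=0 ZF=0 PC=5 HALTED

Answer: -3 80 5 0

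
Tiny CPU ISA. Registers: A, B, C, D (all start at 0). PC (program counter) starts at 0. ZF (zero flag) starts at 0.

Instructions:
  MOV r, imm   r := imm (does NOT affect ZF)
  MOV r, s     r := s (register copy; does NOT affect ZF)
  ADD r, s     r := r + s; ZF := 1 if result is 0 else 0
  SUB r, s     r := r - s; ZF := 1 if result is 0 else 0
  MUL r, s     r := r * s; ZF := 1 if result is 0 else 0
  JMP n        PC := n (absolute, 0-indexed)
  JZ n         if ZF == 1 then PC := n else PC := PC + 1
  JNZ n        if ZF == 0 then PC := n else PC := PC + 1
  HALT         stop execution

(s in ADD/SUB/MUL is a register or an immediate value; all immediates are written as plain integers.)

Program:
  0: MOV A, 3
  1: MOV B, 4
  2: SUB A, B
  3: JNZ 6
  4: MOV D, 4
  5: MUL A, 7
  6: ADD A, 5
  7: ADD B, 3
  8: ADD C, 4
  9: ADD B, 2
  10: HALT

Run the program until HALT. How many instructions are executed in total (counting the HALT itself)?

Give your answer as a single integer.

Answer: 9

Derivation:
Step 1: PC=0 exec 'MOV A, 3'. After: A=3 B=0 C=0 D=0 ZF=0 PC=1
Step 2: PC=1 exec 'MOV B, 4'. After: A=3 B=4 C=0 D=0 ZF=0 PC=2
Step 3: PC=2 exec 'SUB A, B'. After: A=-1 B=4 C=0 D=0 ZF=0 PC=3
Step 4: PC=3 exec 'JNZ 6'. After: A=-1 B=4 C=0 D=0 ZF=0 PC=6
Step 5: PC=6 exec 'ADD A, 5'. After: A=4 B=4 C=0 D=0 ZF=0 PC=7
Step 6: PC=7 exec 'ADD B, 3'. After: A=4 B=7 C=0 D=0 ZF=0 PC=8
Step 7: PC=8 exec 'ADD C, 4'. After: A=4 B=7 C=4 D=0 ZF=0 PC=9
Step 8: PC=9 exec 'ADD B, 2'. After: A=4 B=9 C=4 D=0 ZF=0 PC=10
Step 9: PC=10 exec 'HALT'. After: A=4 B=9 C=4 D=0 ZF=0 PC=10 HALTED
Total instructions executed: 9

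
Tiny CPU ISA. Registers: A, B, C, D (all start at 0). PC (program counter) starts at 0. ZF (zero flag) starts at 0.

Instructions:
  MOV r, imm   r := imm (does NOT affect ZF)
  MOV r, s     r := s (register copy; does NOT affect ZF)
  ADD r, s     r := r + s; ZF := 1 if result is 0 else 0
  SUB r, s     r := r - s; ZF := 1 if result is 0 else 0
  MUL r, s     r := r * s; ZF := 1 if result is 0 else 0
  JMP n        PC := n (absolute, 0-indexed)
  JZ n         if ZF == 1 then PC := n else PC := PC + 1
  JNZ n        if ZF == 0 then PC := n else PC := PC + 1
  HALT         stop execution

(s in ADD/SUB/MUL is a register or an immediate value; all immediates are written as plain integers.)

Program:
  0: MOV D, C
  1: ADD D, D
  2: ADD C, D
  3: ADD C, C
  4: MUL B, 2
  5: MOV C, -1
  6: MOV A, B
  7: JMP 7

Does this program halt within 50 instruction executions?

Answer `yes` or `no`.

Step 1: PC=0 exec 'MOV D, C'. After: A=0 B=0 C=0 D=0 ZF=0 PC=1
Step 2: PC=1 exec 'ADD D, D'. After: A=0 B=0 C=0 D=0 ZF=1 PC=2
Step 3: PC=2 exec 'ADD C, D'. After: A=0 B=0 C=0 D=0 ZF=1 PC=3
Step 4: PC=3 exec 'ADD C, C'. After: A=0 B=0 C=0 D=0 ZF=1 PC=4
Step 5: PC=4 exec 'MUL B, 2'. After: A=0 B=0 C=0 D=0 ZF=1 PC=5
Step 6: PC=5 exec 'MOV C, -1'. After: A=0 B=0 C=-1 D=0 ZF=1 PC=6
Step 7: PC=6 exec 'MOV A, B'. After: A=0 B=0 C=-1 D=0 ZF=1 PC=7
Step 8: PC=7 exec 'JMP 7'. After: A=0 B=0 C=-1 D=0 ZF=1 PC=7
State after step 8 equals state after step 7: the program is in a cycle of length 1 and will never halt.

Answer: no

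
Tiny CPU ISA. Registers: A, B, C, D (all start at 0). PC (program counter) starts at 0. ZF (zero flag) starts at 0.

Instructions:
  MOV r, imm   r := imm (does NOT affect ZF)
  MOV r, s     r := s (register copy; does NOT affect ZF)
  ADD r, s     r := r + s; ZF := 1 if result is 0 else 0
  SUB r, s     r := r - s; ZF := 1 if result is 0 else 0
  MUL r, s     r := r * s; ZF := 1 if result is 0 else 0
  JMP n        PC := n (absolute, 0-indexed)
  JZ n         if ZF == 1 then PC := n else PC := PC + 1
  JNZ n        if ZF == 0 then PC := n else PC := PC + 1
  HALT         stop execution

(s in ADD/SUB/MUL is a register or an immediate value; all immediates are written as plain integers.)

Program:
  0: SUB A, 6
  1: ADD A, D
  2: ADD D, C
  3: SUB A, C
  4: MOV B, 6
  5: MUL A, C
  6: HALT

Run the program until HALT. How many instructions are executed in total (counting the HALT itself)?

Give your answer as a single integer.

Answer: 7

Derivation:
Step 1: PC=0 exec 'SUB A, 6'. After: A=-6 B=0 C=0 D=0 ZF=0 PC=1
Step 2: PC=1 exec 'ADD A, D'. After: A=-6 B=0 C=0 D=0 ZF=0 PC=2
Step 3: PC=2 exec 'ADD D, C'. After: A=-6 B=0 C=0 D=0 ZF=1 PC=3
Step 4: PC=3 exec 'SUB A, C'. After: A=-6 B=0 C=0 D=0 ZF=0 PC=4
Step 5: PC=4 exec 'MOV B, 6'. After: A=-6 B=6 C=0 D=0 ZF=0 PC=5
Step 6: PC=5 exec 'MUL A, C'. After: A=0 B=6 C=0 D=0 ZF=1 PC=6
Step 7: PC=6 exec 'HALT'. After: A=0 B=6 C=0 D=0 ZF=1 PC=6 HALTED
Total instructions executed: 7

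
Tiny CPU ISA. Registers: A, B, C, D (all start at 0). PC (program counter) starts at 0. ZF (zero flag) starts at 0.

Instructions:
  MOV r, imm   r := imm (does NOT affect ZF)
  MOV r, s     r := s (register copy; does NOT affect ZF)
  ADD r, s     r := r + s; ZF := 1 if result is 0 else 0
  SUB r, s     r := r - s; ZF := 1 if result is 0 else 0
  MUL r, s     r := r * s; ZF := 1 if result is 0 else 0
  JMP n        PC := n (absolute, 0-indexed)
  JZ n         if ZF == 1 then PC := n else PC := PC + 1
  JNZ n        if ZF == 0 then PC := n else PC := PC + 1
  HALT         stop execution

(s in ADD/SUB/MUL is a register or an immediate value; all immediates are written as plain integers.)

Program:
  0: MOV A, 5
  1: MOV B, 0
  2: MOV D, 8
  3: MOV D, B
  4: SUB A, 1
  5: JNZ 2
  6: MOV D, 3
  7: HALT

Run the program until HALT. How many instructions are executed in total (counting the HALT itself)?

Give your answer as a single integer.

Answer: 24

Derivation:
Step 1: PC=0 exec 'MOV A, 5'. After: A=5 B=0 C=0 D=0 ZF=0 PC=1
Step 2: PC=1 exec 'MOV B, 0'. After: A=5 B=0 C=0 D=0 ZF=0 PC=2
Step 3: PC=2 exec 'MOV D, 8'. After: A=5 B=0 C=0 D=8 ZF=0 PC=3
Step 4: PC=3 exec 'MOV D, B'. After: A=5 B=0 C=0 D=0 ZF=0 PC=4
Step 5: PC=4 exec 'SUB A, 1'. After: A=4 B=0 C=0 D=0 ZF=0 PC=5
Step 6: PC=5 exec 'JNZ 2'. After: A=4 B=0 C=0 D=0 ZF=0 PC=2
Step 7: PC=2 exec 'MOV D, 8'. After: A=4 B=0 C=0 D=8 ZF=0 PC=3
Step 8: PC=3 exec 'MOV D, B'. After: A=4 B=0 C=0 D=0 ZF=0 PC=4
Step 9: PC=4 exec 'SUB A, 1'. After: A=3 B=0 C=0 D=0 ZF=0 PC=5
Step 10: PC=5 exec 'JNZ 2'. After: A=3 B=0 C=0 D=0 ZF=0 PC=2
Step 11: PC=2 exec 'MOV D, 8'. After: A=3 B=0 C=0 D=8 ZF=0 PC=3
Step 12: PC=3 exec 'MOV D, B'. After: A=3 B=0 C=0 D=0 ZF=0 PC=4
Step 13: PC=4 exec 'SUB A, 1'. After: A=2 B=0 C=0 D=0 ZF=0 PC=5
Step 14: PC=5 exec 'JNZ 2'. After: A=2 B=0 C=0 D=0 ZF=0 PC=2
Step 15: PC=2 exec 'MOV D, 8'. After: A=2 B=0 C=0 D=8 ZF=0 PC=3
Step 16: PC=3 exec 'MOV D, B'. After: A=2 B=0 C=0 D=0 ZF=0 PC=4
Step 17: PC=4 exec 'SUB A, 1'. After: A=1 B=0 C=0 D=0 ZF=0 PC=5
Step 18: PC=5 exec 'JNZ 2'. After: A=1 B=0 C=0 D=0 ZF=0 PC=2
Step 19: PC=2 exec 'MOV D, 8'. After: A=1 B=0 C=0 D=8 ZF=0 PC=3
Step 20: PC=3 exec 'MOV D, B'. After: A=1 B=0 C=0 D=0 ZF=0 PC=4
Step 21: PC=4 exec 'SUB A, 1'. After: A=0 B=0 C=0 D=0 ZF=1 PC=5
Step 22: PC=5 exec 'JNZ 2'. After: A=0 B=0 C=0 D=0 ZF=1 PC=6
Step 23: PC=6 exec 'MOV D, 3'. After: A=0 B=0 C=0 D=3 ZF=1 PC=7
Step 24: PC=7 exec 'HALT'. After: A=0 B=0 C=0 D=3 ZF=1 PC=7 HALTED
Total instructions executed: 24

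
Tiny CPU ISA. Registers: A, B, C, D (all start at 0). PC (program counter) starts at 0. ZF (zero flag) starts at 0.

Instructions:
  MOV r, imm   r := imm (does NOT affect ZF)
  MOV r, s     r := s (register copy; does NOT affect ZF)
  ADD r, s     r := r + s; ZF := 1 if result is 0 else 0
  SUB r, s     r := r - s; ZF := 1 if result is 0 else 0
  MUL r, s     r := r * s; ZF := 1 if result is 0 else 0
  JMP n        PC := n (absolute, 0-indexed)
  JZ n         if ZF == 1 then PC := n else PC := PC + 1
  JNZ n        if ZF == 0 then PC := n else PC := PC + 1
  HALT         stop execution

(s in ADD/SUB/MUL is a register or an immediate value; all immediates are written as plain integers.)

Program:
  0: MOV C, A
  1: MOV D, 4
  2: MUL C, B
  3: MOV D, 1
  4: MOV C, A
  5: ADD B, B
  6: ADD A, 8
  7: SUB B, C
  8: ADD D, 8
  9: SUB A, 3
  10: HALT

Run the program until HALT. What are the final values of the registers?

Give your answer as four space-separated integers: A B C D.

Step 1: PC=0 exec 'MOV C, A'. After: A=0 B=0 C=0 D=0 ZF=0 PC=1
Step 2: PC=1 exec 'MOV D, 4'. After: A=0 B=0 C=0 D=4 ZF=0 PC=2
Step 3: PC=2 exec 'MUL C, B'. After: A=0 B=0 C=0 D=4 ZF=1 PC=3
Step 4: PC=3 exec 'MOV D, 1'. After: A=0 B=0 C=0 D=1 ZF=1 PC=4
Step 5: PC=4 exec 'MOV C, A'. After: A=0 B=0 C=0 D=1 ZF=1 PC=5
Step 6: PC=5 exec 'ADD B, B'. After: A=0 B=0 C=0 D=1 ZF=1 PC=6
Step 7: PC=6 exec 'ADD A, 8'. After: A=8 B=0 C=0 D=1 ZF=0 PC=7
Step 8: PC=7 exec 'SUB B, C'. After: A=8 B=0 C=0 D=1 ZF=1 PC=8
Step 9: PC=8 exec 'ADD D, 8'. After: A=8 B=0 C=0 D=9 ZF=0 PC=9
Step 10: PC=9 exec 'SUB A, 3'. After: A=5 B=0 C=0 D=9 ZF=0 PC=10
Step 11: PC=10 exec 'HALT'. After: A=5 B=0 C=0 D=9 ZF=0 PC=10 HALTED

Answer: 5 0 0 9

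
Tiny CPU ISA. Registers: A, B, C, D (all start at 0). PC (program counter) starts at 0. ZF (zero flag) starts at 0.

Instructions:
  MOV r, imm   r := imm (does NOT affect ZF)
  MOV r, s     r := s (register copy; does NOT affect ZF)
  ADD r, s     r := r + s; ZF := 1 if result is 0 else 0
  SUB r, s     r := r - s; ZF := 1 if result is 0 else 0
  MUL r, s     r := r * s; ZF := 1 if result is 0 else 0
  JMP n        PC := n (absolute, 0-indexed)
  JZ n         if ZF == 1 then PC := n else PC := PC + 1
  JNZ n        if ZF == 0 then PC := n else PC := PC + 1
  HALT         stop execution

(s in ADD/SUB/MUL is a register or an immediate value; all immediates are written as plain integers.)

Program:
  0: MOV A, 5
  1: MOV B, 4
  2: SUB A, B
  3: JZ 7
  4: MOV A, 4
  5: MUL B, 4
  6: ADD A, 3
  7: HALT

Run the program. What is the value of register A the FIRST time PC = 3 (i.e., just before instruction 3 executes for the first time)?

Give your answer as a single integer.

Step 1: PC=0 exec 'MOV A, 5'. After: A=5 B=0 C=0 D=0 ZF=0 PC=1
Step 2: PC=1 exec 'MOV B, 4'. After: A=5 B=4 C=0 D=0 ZF=0 PC=2
Step 3: PC=2 exec 'SUB A, B'. After: A=1 B=4 C=0 D=0 ZF=0 PC=3
First time PC=3: A=1

1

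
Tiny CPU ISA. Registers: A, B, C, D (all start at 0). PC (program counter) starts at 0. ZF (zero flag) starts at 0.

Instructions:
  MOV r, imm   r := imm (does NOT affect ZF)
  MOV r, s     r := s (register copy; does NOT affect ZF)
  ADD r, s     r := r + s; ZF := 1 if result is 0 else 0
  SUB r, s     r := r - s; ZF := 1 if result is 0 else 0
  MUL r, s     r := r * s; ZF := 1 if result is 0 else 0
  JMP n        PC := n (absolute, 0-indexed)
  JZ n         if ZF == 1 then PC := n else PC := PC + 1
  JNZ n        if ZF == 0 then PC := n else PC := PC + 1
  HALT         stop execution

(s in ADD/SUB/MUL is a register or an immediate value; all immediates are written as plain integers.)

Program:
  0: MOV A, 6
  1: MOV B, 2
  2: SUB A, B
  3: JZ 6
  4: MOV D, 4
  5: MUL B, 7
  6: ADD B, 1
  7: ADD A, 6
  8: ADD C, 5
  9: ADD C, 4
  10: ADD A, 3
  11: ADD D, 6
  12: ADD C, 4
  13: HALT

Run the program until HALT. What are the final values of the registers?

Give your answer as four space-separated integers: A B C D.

Answer: 13 15 13 10

Derivation:
Step 1: PC=0 exec 'MOV A, 6'. After: A=6 B=0 C=0 D=0 ZF=0 PC=1
Step 2: PC=1 exec 'MOV B, 2'. After: A=6 B=2 C=0 D=0 ZF=0 PC=2
Step 3: PC=2 exec 'SUB A, B'. After: A=4 B=2 C=0 D=0 ZF=0 PC=3
Step 4: PC=3 exec 'JZ 6'. After: A=4 B=2 C=0 D=0 ZF=0 PC=4
Step 5: PC=4 exec 'MOV D, 4'. After: A=4 B=2 C=0 D=4 ZF=0 PC=5
Step 6: PC=5 exec 'MUL B, 7'. After: A=4 B=14 C=0 D=4 ZF=0 PC=6
Step 7: PC=6 exec 'ADD B, 1'. After: A=4 B=15 C=0 D=4 ZF=0 PC=7
Step 8: PC=7 exec 'ADD A, 6'. After: A=10 B=15 C=0 D=4 ZF=0 PC=8
Step 9: PC=8 exec 'ADD C, 5'. After: A=10 B=15 C=5 D=4 ZF=0 PC=9
Step 10: PC=9 exec 'ADD C, 4'. After: A=10 B=15 C=9 D=4 ZF=0 PC=10
Step 11: PC=10 exec 'ADD A, 3'. After: A=13 B=15 C=9 D=4 ZF=0 PC=11
Step 12: PC=11 exec 'ADD D, 6'. After: A=13 B=15 C=9 D=10 ZF=0 PC=12
Step 13: PC=12 exec 'ADD C, 4'. After: A=13 B=15 C=13 D=10 ZF=0 PC=13
Step 14: PC=13 exec 'HALT'. After: A=13 B=15 C=13 D=10 ZF=0 PC=13 HALTED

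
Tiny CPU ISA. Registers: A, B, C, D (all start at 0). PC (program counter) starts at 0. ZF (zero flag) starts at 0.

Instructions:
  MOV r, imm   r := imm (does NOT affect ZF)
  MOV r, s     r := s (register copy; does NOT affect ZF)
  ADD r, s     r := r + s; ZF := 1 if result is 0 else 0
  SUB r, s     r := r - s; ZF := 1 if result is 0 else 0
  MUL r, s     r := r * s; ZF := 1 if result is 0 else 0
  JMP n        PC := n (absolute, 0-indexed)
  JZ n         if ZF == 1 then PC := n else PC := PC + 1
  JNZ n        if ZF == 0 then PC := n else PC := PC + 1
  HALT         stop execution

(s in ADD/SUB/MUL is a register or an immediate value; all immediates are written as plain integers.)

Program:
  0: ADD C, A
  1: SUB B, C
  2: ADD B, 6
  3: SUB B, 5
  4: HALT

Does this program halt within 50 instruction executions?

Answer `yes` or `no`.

Answer: yes

Derivation:
Step 1: PC=0 exec 'ADD C, A'. After: A=0 B=0 C=0 D=0 ZF=1 PC=1
Step 2: PC=1 exec 'SUB B, C'. After: A=0 B=0 C=0 D=0 ZF=1 PC=2
Step 3: PC=2 exec 'ADD B, 6'. After: A=0 B=6 C=0 D=0 ZF=0 PC=3
Step 4: PC=3 exec 'SUB B, 5'. After: A=0 B=1 C=0 D=0 ZF=0 PC=4
Step 5: PC=4 exec 'HALT'. After: A=0 B=1 C=0 D=0 ZF=0 PC=4 HALTED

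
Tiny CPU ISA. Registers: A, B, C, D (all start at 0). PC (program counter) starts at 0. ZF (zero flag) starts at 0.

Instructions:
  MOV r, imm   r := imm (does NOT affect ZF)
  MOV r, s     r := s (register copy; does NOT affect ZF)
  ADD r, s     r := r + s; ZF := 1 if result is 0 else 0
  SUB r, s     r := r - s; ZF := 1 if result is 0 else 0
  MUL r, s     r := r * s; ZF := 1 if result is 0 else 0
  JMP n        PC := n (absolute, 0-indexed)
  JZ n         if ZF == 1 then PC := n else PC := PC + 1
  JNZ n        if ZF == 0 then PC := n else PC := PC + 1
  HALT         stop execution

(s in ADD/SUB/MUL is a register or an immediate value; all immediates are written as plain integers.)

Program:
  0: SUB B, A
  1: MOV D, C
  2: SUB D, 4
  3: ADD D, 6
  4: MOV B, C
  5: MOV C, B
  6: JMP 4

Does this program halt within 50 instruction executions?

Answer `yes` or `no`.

Answer: no

Derivation:
Step 1: PC=0 exec 'SUB B, A'. After: A=0 B=0 C=0 D=0 ZF=1 PC=1
Step 2: PC=1 exec 'MOV D, C'. After: A=0 B=0 C=0 D=0 ZF=1 PC=2
Step 3: PC=2 exec 'SUB D, 4'. After: A=0 B=0 C=0 D=-4 ZF=0 PC=3
Step 4: PC=3 exec 'ADD D, 6'. After: A=0 B=0 C=0 D=2 ZF=0 PC=4
Step 5: PC=4 exec 'MOV B, C'. After: A=0 B=0 C=0 D=2 ZF=0 PC=5
Step 6: PC=5 exec 'MOV C, B'. After: A=0 B=0 C=0 D=2 ZF=0 PC=6
Step 7: PC=6 exec 'JMP 4'. After: A=0 B=0 C=0 D=2 ZF=0 PC=4
State after step 7 equals state after step 4: the program is in a cycle of length 3 and will never halt.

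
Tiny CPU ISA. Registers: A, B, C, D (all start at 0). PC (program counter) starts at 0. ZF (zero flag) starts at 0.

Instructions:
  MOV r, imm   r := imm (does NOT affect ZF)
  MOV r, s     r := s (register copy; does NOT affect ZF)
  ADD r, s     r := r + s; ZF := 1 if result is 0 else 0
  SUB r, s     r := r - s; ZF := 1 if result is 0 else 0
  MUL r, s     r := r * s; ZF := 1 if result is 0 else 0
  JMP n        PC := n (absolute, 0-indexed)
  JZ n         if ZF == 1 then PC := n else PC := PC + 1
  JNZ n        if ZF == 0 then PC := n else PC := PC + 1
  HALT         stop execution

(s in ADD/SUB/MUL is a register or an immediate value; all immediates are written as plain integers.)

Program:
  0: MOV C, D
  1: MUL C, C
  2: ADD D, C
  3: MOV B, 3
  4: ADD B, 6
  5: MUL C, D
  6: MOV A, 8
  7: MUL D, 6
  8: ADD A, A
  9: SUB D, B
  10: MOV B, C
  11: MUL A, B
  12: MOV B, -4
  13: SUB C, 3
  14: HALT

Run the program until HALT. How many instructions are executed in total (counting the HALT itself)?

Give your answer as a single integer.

Step 1: PC=0 exec 'MOV C, D'. After: A=0 B=0 C=0 D=0 ZF=0 PC=1
Step 2: PC=1 exec 'MUL C, C'. After: A=0 B=0 C=0 D=0 ZF=1 PC=2
Step 3: PC=2 exec 'ADD D, C'. After: A=0 B=0 C=0 D=0 ZF=1 PC=3
Step 4: PC=3 exec 'MOV B, 3'. After: A=0 B=3 C=0 D=0 ZF=1 PC=4
Step 5: PC=4 exec 'ADD B, 6'. After: A=0 B=9 C=0 D=0 ZF=0 PC=5
Step 6: PC=5 exec 'MUL C, D'. After: A=0 B=9 C=0 D=0 ZF=1 PC=6
Step 7: PC=6 exec 'MOV A, 8'. After: A=8 B=9 C=0 D=0 ZF=1 PC=7
Step 8: PC=7 exec 'MUL D, 6'. After: A=8 B=9 C=0 D=0 ZF=1 PC=8
Step 9: PC=8 exec 'ADD A, A'. After: A=16 B=9 C=0 D=0 ZF=0 PC=9
Step 10: PC=9 exec 'SUB D, B'. After: A=16 B=9 C=0 D=-9 ZF=0 PC=10
Step 11: PC=10 exec 'MOV B, C'. After: A=16 B=0 C=0 D=-9 ZF=0 PC=11
Step 12: PC=11 exec 'MUL A, B'. After: A=0 B=0 C=0 D=-9 ZF=1 PC=12
Step 13: PC=12 exec 'MOV B, -4'. After: A=0 B=-4 C=0 D=-9 ZF=1 PC=13
Step 14: PC=13 exec 'SUB C, 3'. After: A=0 B=-4 C=-3 D=-9 ZF=0 PC=14
Step 15: PC=14 exec 'HALT'. After: A=0 B=-4 C=-3 D=-9 ZF=0 PC=14 HALTED
Total instructions executed: 15

Answer: 15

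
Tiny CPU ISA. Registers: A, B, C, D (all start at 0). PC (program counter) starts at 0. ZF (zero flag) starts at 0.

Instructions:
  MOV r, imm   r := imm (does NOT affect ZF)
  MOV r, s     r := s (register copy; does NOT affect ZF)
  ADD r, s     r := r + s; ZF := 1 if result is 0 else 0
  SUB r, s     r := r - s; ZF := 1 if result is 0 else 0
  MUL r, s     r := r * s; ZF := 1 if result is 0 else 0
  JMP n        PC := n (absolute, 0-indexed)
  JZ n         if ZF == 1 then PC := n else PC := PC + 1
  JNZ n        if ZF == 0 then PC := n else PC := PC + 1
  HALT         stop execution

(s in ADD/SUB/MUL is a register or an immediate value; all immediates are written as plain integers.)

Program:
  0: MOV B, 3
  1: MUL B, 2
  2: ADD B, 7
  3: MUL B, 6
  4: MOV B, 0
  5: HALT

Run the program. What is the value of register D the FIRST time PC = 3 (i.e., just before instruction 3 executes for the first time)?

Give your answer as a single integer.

Step 1: PC=0 exec 'MOV B, 3'. After: A=0 B=3 C=0 D=0 ZF=0 PC=1
Step 2: PC=1 exec 'MUL B, 2'. After: A=0 B=6 C=0 D=0 ZF=0 PC=2
Step 3: PC=2 exec 'ADD B, 7'. After: A=0 B=13 C=0 D=0 ZF=0 PC=3
First time PC=3: D=0

0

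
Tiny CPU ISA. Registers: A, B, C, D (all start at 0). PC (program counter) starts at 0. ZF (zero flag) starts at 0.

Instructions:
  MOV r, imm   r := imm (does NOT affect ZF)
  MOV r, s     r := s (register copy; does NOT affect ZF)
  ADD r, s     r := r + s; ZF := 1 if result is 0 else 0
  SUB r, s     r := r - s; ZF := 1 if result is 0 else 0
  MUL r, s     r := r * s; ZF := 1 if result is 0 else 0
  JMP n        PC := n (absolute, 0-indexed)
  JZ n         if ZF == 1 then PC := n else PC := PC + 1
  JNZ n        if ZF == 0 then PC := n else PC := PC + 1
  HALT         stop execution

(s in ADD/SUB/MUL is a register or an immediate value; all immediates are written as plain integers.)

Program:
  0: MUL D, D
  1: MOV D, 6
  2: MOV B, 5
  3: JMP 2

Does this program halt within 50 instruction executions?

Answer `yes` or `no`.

Answer: no

Derivation:
Step 1: PC=0 exec 'MUL D, D'. After: A=0 B=0 C=0 D=0 ZF=1 PC=1
Step 2: PC=1 exec 'MOV D, 6'. After: A=0 B=0 C=0 D=6 ZF=1 PC=2
Step 3: PC=2 exec 'MOV B, 5'. After: A=0 B=5 C=0 D=6 ZF=1 PC=3
Step 4: PC=3 exec 'JMP 2'. After: A=0 B=5 C=0 D=6 ZF=1 PC=2
Step 5: PC=2 exec 'MOV B, 5'. After: A=0 B=5 C=0 D=6 ZF=1 PC=3
State after step 5 equals state after step 3: the program is in a cycle of length 2 and will never halt.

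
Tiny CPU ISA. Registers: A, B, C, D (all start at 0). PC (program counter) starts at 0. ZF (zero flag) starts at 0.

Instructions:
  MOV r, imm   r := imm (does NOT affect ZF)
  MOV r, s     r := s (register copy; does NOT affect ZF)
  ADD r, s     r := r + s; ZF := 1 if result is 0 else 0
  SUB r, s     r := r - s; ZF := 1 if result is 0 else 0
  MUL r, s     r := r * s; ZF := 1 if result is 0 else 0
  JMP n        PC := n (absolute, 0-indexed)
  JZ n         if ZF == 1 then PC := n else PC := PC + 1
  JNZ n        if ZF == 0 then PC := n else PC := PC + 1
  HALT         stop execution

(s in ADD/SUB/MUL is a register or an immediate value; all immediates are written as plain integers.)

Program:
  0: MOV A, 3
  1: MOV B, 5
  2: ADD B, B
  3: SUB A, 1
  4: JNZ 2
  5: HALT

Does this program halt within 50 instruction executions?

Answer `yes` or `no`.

Step 1: PC=0 exec 'MOV A, 3'. After: A=3 B=0 C=0 D=0 ZF=0 PC=1
Step 2: PC=1 exec 'MOV B, 5'. After: A=3 B=5 C=0 D=0 ZF=0 PC=2
Step 3: PC=2 exec 'ADD B, B'. After: A=3 B=10 C=0 D=0 ZF=0 PC=3
Step 4: PC=3 exec 'SUB A, 1'. After: A=2 B=10 C=0 D=0 ZF=0 PC=4
Step 5: PC=4 exec 'JNZ 2'. After: A=2 B=10 C=0 D=0 ZF=0 PC=2
Step 6: PC=2 exec 'ADD B, B'. After: A=2 B=20 C=0 D=0 ZF=0 PC=3
Step 7: PC=3 exec 'SUB A, 1'. After: A=1 B=20 C=0 D=0 ZF=0 PC=4
Step 8: PC=4 exec 'JNZ 2'. After: A=1 B=20 C=0 D=0 ZF=0 PC=2
Step 9: PC=2 exec 'ADD B, B'. After: A=1 B=40 C=0 D=0 ZF=0 PC=3
Step 10: PC=3 exec 'SUB A, 1'. After: A=0 B=40 C=0 D=0 ZF=1 PC=4
Step 11: PC=4 exec 'JNZ 2'. After: A=0 B=40 C=0 D=0 ZF=1 PC=5
Step 12: PC=5 exec 'HALT'. After: A=0 B=40 C=0 D=0 ZF=1 PC=5 HALTED

Answer: yes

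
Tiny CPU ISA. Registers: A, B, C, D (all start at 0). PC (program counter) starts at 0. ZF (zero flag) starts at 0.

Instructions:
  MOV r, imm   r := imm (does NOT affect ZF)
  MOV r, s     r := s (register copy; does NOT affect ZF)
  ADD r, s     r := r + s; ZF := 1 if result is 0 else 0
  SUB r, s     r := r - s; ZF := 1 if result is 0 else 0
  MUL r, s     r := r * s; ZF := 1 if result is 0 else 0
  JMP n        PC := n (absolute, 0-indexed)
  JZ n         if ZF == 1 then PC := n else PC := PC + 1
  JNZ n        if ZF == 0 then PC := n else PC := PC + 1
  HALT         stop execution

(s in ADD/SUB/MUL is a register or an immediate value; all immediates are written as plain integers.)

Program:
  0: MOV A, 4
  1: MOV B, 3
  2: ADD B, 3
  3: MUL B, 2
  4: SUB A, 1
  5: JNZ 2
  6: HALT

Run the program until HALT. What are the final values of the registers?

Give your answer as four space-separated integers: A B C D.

Step 1: PC=0 exec 'MOV A, 4'. After: A=4 B=0 C=0 D=0 ZF=0 PC=1
Step 2: PC=1 exec 'MOV B, 3'. After: A=4 B=3 C=0 D=0 ZF=0 PC=2
Step 3: PC=2 exec 'ADD B, 3'. After: A=4 B=6 C=0 D=0 ZF=0 PC=3
Step 4: PC=3 exec 'MUL B, 2'. After: A=4 B=12 C=0 D=0 ZF=0 PC=4
Step 5: PC=4 exec 'SUB A, 1'. After: A=3 B=12 C=0 D=0 ZF=0 PC=5
Step 6: PC=5 exec 'JNZ 2'. After: A=3 B=12 C=0 D=0 ZF=0 PC=2
Step 7: PC=2 exec 'ADD B, 3'. After: A=3 B=15 C=0 D=0 ZF=0 PC=3
Step 8: PC=3 exec 'MUL B, 2'. After: A=3 B=30 C=0 D=0 ZF=0 PC=4
Step 9: PC=4 exec 'SUB A, 1'. After: A=2 B=30 C=0 D=0 ZF=0 PC=5
Step 10: PC=5 exec 'JNZ 2'. After: A=2 B=30 C=0 D=0 ZF=0 PC=2
Step 11: PC=2 exec 'ADD B, 3'. After: A=2 B=33 C=0 D=0 ZF=0 PC=3
Step 12: PC=3 exec 'MUL B, 2'. After: A=2 B=66 C=0 D=0 ZF=0 PC=4
Step 13: PC=4 exec 'SUB A, 1'. After: A=1 B=66 C=0 D=0 ZF=0 PC=5
Step 14: PC=5 exec 'JNZ 2'. After: A=1 B=66 C=0 D=0 ZF=0 PC=2
Step 15: PC=2 exec 'ADD B, 3'. After: A=1 B=69 C=0 D=0 ZF=0 PC=3
Step 16: PC=3 exec 'MUL B, 2'. After: A=1 B=138 C=0 D=0 ZF=0 PC=4
Step 17: PC=4 exec 'SUB A, 1'. After: A=0 B=138 C=0 D=0 ZF=1 PC=5
Step 18: PC=5 exec 'JNZ 2'. After: A=0 B=138 C=0 D=0 ZF=1 PC=6
Step 19: PC=6 exec 'HALT'. After: A=0 B=138 C=0 D=0 ZF=1 PC=6 HALTED

Answer: 0 138 0 0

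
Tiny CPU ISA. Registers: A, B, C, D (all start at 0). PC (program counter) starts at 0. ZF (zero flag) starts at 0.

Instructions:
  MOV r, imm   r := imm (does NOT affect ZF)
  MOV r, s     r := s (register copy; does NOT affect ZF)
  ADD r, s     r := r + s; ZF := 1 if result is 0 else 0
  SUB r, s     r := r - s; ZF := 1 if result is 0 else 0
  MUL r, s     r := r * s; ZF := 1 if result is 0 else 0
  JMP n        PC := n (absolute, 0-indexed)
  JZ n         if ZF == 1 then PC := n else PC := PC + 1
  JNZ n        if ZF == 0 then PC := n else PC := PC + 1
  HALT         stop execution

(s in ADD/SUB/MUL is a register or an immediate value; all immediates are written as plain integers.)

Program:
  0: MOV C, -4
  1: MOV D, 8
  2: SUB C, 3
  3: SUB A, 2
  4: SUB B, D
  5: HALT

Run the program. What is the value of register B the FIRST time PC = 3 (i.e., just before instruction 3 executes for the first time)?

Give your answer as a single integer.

Step 1: PC=0 exec 'MOV C, -4'. After: A=0 B=0 C=-4 D=0 ZF=0 PC=1
Step 2: PC=1 exec 'MOV D, 8'. After: A=0 B=0 C=-4 D=8 ZF=0 PC=2
Step 3: PC=2 exec 'SUB C, 3'. After: A=0 B=0 C=-7 D=8 ZF=0 PC=3
First time PC=3: B=0

0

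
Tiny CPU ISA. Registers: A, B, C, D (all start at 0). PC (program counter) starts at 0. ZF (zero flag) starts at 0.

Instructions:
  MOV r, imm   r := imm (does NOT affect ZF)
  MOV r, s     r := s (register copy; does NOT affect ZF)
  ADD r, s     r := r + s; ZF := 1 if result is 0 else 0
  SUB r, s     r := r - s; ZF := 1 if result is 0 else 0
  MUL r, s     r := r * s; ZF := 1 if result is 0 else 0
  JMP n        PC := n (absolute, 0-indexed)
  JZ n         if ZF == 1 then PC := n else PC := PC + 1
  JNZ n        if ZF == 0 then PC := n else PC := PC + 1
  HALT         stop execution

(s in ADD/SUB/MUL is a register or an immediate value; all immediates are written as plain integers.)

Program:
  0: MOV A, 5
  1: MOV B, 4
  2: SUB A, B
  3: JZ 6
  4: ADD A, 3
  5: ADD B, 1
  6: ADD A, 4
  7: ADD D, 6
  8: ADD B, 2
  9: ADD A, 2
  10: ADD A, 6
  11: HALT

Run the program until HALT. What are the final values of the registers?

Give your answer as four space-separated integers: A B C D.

Step 1: PC=0 exec 'MOV A, 5'. After: A=5 B=0 C=0 D=0 ZF=0 PC=1
Step 2: PC=1 exec 'MOV B, 4'. After: A=5 B=4 C=0 D=0 ZF=0 PC=2
Step 3: PC=2 exec 'SUB A, B'. After: A=1 B=4 C=0 D=0 ZF=0 PC=3
Step 4: PC=3 exec 'JZ 6'. After: A=1 B=4 C=0 D=0 ZF=0 PC=4
Step 5: PC=4 exec 'ADD A, 3'. After: A=4 B=4 C=0 D=0 ZF=0 PC=5
Step 6: PC=5 exec 'ADD B, 1'. After: A=4 B=5 C=0 D=0 ZF=0 PC=6
Step 7: PC=6 exec 'ADD A, 4'. After: A=8 B=5 C=0 D=0 ZF=0 PC=7
Step 8: PC=7 exec 'ADD D, 6'. After: A=8 B=5 C=0 D=6 ZF=0 PC=8
Step 9: PC=8 exec 'ADD B, 2'. After: A=8 B=7 C=0 D=6 ZF=0 PC=9
Step 10: PC=9 exec 'ADD A, 2'. After: A=10 B=7 C=0 D=6 ZF=0 PC=10
Step 11: PC=10 exec 'ADD A, 6'. After: A=16 B=7 C=0 D=6 ZF=0 PC=11
Step 12: PC=11 exec 'HALT'. After: A=16 B=7 C=0 D=6 ZF=0 PC=11 HALTED

Answer: 16 7 0 6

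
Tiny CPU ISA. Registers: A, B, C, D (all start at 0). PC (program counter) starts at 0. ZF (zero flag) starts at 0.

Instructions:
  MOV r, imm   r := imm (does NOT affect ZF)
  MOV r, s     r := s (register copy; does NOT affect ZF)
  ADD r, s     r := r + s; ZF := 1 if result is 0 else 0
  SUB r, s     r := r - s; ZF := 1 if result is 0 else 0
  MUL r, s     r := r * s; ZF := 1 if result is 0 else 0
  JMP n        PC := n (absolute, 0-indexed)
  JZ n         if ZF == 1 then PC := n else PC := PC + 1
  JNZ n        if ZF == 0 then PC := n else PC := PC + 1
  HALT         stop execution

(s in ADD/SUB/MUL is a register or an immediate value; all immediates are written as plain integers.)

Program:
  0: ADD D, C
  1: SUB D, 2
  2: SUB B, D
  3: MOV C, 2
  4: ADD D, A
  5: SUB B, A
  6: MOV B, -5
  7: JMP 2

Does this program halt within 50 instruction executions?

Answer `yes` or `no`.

Answer: no

Derivation:
Step 1: PC=0 exec 'ADD D, C'. After: A=0 B=0 C=0 D=0 ZF=1 PC=1
Step 2: PC=1 exec 'SUB D, 2'. After: A=0 B=0 C=0 D=-2 ZF=0 PC=2
Step 3: PC=2 exec 'SUB B, D'. After: A=0 B=2 C=0 D=-2 ZF=0 PC=3
Step 4: PC=3 exec 'MOV C, 2'. After: A=0 B=2 C=2 D=-2 ZF=0 PC=4
Step 5: PC=4 exec 'ADD D, A'. After: A=0 B=2 C=2 D=-2 ZF=0 PC=5
Step 6: PC=5 exec 'SUB B, A'. After: A=0 B=2 C=2 D=-2 ZF=0 PC=6
Step 7: PC=6 exec 'MOV B, -5'. After: A=0 B=-5 C=2 D=-2 ZF=0 PC=7
Step 8: PC=7 exec 'JMP 2'. After: A=0 B=-5 C=2 D=-2 ZF=0 PC=2
Step 9: PC=2 exec 'SUB B, D'. After: A=0 B=-3 C=2 D=-2 ZF=0 PC=3
Step 10: PC=3 exec 'MOV C, 2'. After: A=0 B=-3 C=2 D=-2 ZF=0 PC=4
Step 11: PC=4 exec 'ADD D, A'. After: A=0 B=-3 C=2 D=-2 ZF=0 PC=5
Step 12: PC=5 exec 'SUB B, A'. After: A=0 B=-3 C=2 D=-2 ZF=0 PC=6
Step 13: PC=6 exec 'MOV B, -5'. After: A=0 B=-5 C=2 D=-2 ZF=0 PC=7
State after step 13 equals state after step 7: the program is in a cycle of length 6 and will never halt.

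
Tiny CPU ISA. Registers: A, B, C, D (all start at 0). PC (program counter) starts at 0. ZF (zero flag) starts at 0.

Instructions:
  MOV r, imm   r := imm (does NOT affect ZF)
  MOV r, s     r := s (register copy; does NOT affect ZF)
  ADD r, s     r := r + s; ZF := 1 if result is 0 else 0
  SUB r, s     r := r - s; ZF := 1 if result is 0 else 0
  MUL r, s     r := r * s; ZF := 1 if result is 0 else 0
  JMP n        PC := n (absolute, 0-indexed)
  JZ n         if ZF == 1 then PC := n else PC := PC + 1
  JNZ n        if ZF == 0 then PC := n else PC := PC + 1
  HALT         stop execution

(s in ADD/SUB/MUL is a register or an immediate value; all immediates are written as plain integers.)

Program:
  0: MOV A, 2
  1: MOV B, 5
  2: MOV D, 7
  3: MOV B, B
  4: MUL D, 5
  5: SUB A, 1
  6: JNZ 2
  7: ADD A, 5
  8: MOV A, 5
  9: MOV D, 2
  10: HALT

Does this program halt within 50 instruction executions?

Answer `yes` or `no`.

Answer: yes

Derivation:
Step 1: PC=0 exec 'MOV A, 2'. After: A=2 B=0 C=0 D=0 ZF=0 PC=1
Step 2: PC=1 exec 'MOV B, 5'. After: A=2 B=5 C=0 D=0 ZF=0 PC=2
Step 3: PC=2 exec 'MOV D, 7'. After: A=2 B=5 C=0 D=7 ZF=0 PC=3
Step 4: PC=3 exec 'MOV B, B'. After: A=2 B=5 C=0 D=7 ZF=0 PC=4
Step 5: PC=4 exec 'MUL D, 5'. After: A=2 B=5 C=0 D=35 ZF=0 PC=5
Step 6: PC=5 exec 'SUB A, 1'. After: A=1 B=5 C=0 D=35 ZF=0 PC=6
Step 7: PC=6 exec 'JNZ 2'. After: A=1 B=5 C=0 D=35 ZF=0 PC=2
Step 8: PC=2 exec 'MOV D, 7'. After: A=1 B=5 C=0 D=7 ZF=0 PC=3
Step 9: PC=3 exec 'MOV B, B'. After: A=1 B=5 C=0 D=7 ZF=0 PC=4
Step 10: PC=4 exec 'MUL D, 5'. After: A=1 B=5 C=0 D=35 ZF=0 PC=5
Step 11: PC=5 exec 'SUB A, 1'. After: A=0 B=5 C=0 D=35 ZF=1 PC=6
Step 12: PC=6 exec 'JNZ 2'. After: A=0 B=5 C=0 D=35 ZF=1 PC=7
Step 13: PC=7 exec 'ADD A, 5'. After: A=5 B=5 C=0 D=35 ZF=0 PC=8
Step 14: PC=8 exec 'MOV A, 5'. After: A=5 B=5 C=0 D=35 ZF=0 PC=9
Step 15: PC=9 exec 'MOV D, 2'. After: A=5 B=5 C=0 D=2 ZF=0 PC=10
Step 16: PC=10 exec 'HALT'. After: A=5 B=5 C=0 D=2 ZF=0 PC=10 HALTED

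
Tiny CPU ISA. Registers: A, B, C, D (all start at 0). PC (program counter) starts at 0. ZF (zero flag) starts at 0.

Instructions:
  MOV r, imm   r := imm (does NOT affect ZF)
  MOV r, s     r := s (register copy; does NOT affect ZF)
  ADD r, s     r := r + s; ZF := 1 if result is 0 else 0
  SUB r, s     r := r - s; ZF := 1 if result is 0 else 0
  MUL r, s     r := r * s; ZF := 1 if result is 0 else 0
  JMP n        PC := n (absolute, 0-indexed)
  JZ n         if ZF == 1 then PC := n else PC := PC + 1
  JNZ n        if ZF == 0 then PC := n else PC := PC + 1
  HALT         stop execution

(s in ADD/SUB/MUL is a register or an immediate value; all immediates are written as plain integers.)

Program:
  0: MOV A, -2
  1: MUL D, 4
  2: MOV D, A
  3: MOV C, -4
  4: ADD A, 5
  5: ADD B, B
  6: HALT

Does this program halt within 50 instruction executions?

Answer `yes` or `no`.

Step 1: PC=0 exec 'MOV A, -2'. After: A=-2 B=0 C=0 D=0 ZF=0 PC=1
Step 2: PC=1 exec 'MUL D, 4'. After: A=-2 B=0 C=0 D=0 ZF=1 PC=2
Step 3: PC=2 exec 'MOV D, A'. After: A=-2 B=0 C=0 D=-2 ZF=1 PC=3
Step 4: PC=3 exec 'MOV C, -4'. After: A=-2 B=0 C=-4 D=-2 ZF=1 PC=4
Step 5: PC=4 exec 'ADD A, 5'. After: A=3 B=0 C=-4 D=-2 ZF=0 PC=5
Step 6: PC=5 exec 'ADD B, B'. After: A=3 B=0 C=-4 D=-2 ZF=1 PC=6
Step 7: PC=6 exec 'HALT'. After: A=3 B=0 C=-4 D=-2 ZF=1 PC=6 HALTED

Answer: yes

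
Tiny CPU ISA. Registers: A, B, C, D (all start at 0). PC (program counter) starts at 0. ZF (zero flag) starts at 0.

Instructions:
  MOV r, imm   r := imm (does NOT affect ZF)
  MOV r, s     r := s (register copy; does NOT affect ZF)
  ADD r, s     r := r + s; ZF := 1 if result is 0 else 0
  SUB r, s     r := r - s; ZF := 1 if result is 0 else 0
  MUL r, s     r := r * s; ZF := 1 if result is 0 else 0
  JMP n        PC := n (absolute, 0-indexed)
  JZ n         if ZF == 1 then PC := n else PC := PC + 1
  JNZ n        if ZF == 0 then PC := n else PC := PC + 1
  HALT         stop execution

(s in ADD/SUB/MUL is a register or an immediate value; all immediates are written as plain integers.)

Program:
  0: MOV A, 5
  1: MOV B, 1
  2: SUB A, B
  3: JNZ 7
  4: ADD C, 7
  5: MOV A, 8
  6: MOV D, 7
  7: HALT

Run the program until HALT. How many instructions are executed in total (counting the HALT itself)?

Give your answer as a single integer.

Answer: 5

Derivation:
Step 1: PC=0 exec 'MOV A, 5'. After: A=5 B=0 C=0 D=0 ZF=0 PC=1
Step 2: PC=1 exec 'MOV B, 1'. After: A=5 B=1 C=0 D=0 ZF=0 PC=2
Step 3: PC=2 exec 'SUB A, B'. After: A=4 B=1 C=0 D=0 ZF=0 PC=3
Step 4: PC=3 exec 'JNZ 7'. After: A=4 B=1 C=0 D=0 ZF=0 PC=7
Step 5: PC=7 exec 'HALT'. After: A=4 B=1 C=0 D=0 ZF=0 PC=7 HALTED
Total instructions executed: 5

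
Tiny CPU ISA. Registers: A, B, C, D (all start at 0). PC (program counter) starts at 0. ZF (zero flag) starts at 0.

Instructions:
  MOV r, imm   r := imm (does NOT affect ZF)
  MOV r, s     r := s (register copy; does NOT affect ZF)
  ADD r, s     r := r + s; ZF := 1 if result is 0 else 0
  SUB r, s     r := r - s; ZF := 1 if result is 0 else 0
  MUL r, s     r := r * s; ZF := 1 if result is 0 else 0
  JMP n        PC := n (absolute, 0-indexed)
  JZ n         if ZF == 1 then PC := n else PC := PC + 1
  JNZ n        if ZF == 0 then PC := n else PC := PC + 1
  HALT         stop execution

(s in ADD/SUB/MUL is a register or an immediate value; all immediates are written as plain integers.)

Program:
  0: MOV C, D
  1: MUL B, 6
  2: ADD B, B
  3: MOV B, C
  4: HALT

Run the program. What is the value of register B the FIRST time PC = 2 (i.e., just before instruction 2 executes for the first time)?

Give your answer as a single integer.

Step 1: PC=0 exec 'MOV C, D'. After: A=0 B=0 C=0 D=0 ZF=0 PC=1
Step 2: PC=1 exec 'MUL B, 6'. After: A=0 B=0 C=0 D=0 ZF=1 PC=2
First time PC=2: B=0

0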